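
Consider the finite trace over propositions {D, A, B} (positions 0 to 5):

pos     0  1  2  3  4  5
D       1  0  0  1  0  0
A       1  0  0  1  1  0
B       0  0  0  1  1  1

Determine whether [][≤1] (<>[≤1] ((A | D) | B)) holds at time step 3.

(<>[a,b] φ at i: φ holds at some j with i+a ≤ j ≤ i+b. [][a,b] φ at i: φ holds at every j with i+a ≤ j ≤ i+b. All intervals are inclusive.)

Check <>[≤1] ((A | D) | B) at every j in [3,4]:
  j=3: holds (witness at 3)
  j=4: holds (witness at 4)
All positions satisfy it → formula holds.

True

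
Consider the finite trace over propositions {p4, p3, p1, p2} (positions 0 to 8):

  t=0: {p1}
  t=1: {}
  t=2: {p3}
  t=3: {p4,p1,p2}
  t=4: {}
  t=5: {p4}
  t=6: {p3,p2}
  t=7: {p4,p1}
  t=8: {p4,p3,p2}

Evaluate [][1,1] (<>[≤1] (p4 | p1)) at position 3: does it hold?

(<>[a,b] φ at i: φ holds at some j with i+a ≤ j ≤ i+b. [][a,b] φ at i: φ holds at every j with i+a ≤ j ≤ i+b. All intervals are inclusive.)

Check <>[≤1] (p4 | p1) at every j in [4,4]:
  j=4: holds (witness at 5)
All positions satisfy it → formula holds.

Yes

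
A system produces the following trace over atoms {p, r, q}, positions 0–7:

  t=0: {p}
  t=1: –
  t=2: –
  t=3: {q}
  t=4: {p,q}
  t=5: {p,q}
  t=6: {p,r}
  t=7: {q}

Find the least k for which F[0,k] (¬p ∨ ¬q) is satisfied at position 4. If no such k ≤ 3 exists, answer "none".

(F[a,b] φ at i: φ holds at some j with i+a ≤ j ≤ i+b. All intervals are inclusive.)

Scan j = 4,5,… for (¬p ∨ ¬q):
  j=4: fails
  j=5: fails
  j=6: holds
First hit at j=6, so smallest k = 6-4 = 2.

2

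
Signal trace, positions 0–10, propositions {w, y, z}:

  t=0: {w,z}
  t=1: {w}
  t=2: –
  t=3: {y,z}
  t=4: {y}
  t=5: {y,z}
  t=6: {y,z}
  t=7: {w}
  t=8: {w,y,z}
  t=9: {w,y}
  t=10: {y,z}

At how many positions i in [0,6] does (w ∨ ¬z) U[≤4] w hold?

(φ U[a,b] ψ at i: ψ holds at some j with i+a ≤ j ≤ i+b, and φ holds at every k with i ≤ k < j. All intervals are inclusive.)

Evaluate at each i in [0,6]:
  i=0: ✓ (rhs at j=0)
  i=1: ✓ (rhs at j=1)
  i=2: ✗ (no rhs in [2,6])
  i=3: ✗ (lhs fails at k=3 before rhs at j=7)
  i=4: ✗ (lhs fails at k=5 before rhs at j=7)
  i=5: ✗ (lhs fails at k=5 before rhs at j=7)
  i=6: ✗ (lhs fails at k=6 before rhs at j=7)
Positions where it holds: {0, 1} → 2.

2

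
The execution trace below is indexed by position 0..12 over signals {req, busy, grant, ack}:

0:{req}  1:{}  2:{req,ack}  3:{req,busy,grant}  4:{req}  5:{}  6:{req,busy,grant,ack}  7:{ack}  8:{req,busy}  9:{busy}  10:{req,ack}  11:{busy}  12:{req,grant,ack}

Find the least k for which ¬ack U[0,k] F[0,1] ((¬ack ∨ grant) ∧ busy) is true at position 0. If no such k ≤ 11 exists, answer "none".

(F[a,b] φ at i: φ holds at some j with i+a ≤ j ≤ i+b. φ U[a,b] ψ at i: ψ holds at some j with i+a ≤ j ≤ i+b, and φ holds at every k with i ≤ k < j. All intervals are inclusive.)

2

Need earliest j ≥ 0 with F[0,1] ((¬ack ∨ grant) ∧ busy), and ¬ack at every k in [0,j-1].
  j=0: rhs fails.
  j=1: rhs fails.
  j=2: rhs holds; lhs holds on [0,1]. k = 2.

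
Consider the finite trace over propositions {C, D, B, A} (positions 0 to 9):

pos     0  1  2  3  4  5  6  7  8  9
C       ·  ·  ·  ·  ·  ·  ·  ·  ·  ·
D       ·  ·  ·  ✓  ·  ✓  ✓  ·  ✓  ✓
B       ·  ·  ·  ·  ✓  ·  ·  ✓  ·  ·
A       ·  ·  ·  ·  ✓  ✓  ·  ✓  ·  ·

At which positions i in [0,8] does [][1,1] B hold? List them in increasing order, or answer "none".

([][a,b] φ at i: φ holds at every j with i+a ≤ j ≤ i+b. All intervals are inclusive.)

Evaluate at each i in [0,8]:
  i=0: ✗ (fails at j=1)
  i=1: ✗ (fails at j=2)
  i=2: ✗ (fails at j=3)
  i=3: ✓ (all of [4,4])
  i=4: ✗ (fails at j=5)
  i=5: ✗ (fails at j=6)
  i=6: ✓ (all of [7,7])
  i=7: ✗ (fails at j=8)
  i=8: ✗ (fails at j=9)

3, 6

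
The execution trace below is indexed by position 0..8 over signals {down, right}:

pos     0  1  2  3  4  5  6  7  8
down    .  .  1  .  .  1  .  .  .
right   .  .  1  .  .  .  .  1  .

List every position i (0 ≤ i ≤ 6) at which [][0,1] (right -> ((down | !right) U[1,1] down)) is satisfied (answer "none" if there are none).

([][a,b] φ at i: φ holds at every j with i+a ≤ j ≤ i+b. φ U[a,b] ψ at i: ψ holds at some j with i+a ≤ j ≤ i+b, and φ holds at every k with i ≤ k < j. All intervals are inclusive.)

Evaluate at each i in [0,6]:
  i=0: ✓ (all of [0,1])
  i=1: ✗ (fails at j=2)
  i=2: ✗ (fails at j=2)
  i=3: ✓ (all of [3,4])
  i=4: ✓ (all of [4,5])
  i=5: ✓ (all of [5,6])
  i=6: ✗ (fails at j=7)

0, 3, 4, 5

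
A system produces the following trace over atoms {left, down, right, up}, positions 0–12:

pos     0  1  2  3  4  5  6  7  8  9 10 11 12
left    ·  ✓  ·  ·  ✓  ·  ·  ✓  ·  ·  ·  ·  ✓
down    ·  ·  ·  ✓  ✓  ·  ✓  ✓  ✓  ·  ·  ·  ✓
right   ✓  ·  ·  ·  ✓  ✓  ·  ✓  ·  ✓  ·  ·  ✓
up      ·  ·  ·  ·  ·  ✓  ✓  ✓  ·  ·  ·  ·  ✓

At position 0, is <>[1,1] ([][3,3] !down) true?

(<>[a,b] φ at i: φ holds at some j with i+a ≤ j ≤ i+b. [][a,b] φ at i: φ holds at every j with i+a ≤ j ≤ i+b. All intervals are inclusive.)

Check [][3,3] !down at each j in [1,1]:
  j=1: fails at 4
No position in the window satisfies it → formula fails.

No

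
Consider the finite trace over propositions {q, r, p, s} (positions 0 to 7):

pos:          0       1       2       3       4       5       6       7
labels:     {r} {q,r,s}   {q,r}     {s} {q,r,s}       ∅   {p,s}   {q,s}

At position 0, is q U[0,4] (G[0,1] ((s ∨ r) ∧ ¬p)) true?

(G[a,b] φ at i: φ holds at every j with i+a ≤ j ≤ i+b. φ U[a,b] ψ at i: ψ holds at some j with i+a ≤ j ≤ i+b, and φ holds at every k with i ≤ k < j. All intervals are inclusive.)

Holds

Need some j in [0,4] with G[0,1] ((s ∨ r) ∧ ¬p), and q at every k in [0,j-1].
  j=0: G[0,1] ((s ∨ r) ∧ ¬p) holds; no prefix to check → satisfied.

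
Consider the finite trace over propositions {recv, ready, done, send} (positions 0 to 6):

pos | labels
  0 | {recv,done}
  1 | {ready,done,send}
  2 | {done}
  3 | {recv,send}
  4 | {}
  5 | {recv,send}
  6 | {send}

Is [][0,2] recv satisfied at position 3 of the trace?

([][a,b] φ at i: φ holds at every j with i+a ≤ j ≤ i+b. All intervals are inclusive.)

Check recv at every j in [3,5]:
  j=3: true
  j=4: false
  j=5: true
Fails at j=4 → formula fails.

Does not hold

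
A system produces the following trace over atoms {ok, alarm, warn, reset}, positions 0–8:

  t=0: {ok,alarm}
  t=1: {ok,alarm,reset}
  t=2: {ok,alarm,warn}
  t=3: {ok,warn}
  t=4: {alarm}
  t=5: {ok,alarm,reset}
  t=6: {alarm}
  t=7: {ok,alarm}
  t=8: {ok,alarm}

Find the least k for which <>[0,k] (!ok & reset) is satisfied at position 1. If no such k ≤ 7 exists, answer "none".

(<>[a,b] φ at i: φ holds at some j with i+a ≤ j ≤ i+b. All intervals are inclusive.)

Scan j = 1,2,… for (!ok & reset):
  j=1: fails
  j=2: fails
  j=3: fails
  j=4: fails
  j=5: fails
  j=6: fails
  j=7: fails
  j=8: fails
No j in [1,8] satisfies it → none.

none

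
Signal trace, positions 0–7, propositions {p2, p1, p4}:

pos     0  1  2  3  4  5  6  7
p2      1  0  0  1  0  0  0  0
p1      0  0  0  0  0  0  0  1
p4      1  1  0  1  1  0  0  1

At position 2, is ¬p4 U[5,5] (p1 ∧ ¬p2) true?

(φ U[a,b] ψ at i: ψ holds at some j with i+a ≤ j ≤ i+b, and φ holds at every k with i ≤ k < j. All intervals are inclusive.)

False

Need some j in [7,7] with (p1 ∧ ¬p2), and ¬p4 at every k in [2,j-1].
  j=7: (p1 ∧ ¬p2) holds, but ¬p4 fails at k=3 → not this j.
No j in the window works → until fails.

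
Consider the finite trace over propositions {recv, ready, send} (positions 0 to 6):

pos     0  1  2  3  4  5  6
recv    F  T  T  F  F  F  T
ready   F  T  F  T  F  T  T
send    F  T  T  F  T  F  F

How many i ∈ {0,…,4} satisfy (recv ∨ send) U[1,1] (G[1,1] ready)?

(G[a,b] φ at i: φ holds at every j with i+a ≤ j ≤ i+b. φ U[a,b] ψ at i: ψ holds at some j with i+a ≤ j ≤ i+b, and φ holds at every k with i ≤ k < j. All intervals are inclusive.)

Evaluate at each i in [0,4]:
  i=0: ✗ (no rhs in [1,1])
  i=1: ✓ (rhs at j=2; lhs holds on [1,1])
  i=2: ✗ (no rhs in [3,3])
  i=3: ✗ (lhs fails at k=3 before rhs at j=4)
  i=4: ✓ (rhs at j=5; lhs holds on [4,4])
Positions where it holds: {1, 4} → 2.

2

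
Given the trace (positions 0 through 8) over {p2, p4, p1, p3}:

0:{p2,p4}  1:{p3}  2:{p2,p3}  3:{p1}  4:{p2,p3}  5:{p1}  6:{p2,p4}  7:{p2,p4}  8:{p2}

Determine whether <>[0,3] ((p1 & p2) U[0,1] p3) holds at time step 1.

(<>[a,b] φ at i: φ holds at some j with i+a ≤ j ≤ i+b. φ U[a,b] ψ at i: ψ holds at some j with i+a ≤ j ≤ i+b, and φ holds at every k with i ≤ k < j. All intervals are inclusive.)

Check ((p1 & p2) U[0,1] p3) at each j in [1,4]:
  j=1: holds
  j=2: holds
  j=3: fails
  j=4: holds
Found at j=1 → formula holds.

True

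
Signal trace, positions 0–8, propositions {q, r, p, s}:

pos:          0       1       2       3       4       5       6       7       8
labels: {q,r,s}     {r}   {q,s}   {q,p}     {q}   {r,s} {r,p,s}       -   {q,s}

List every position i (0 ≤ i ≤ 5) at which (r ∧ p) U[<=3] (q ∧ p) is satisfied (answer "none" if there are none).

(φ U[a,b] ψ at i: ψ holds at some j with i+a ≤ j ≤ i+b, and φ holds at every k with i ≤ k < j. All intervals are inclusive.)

3

Evaluate at each i in [0,5]:
  i=0: ✗ (lhs fails at k=0 before rhs at j=3)
  i=1: ✗ (lhs fails at k=1 before rhs at j=3)
  i=2: ✗ (lhs fails at k=2 before rhs at j=3)
  i=3: ✓ (rhs at j=3)
  i=4: ✗ (no rhs in [4,7])
  i=5: ✗ (no rhs in [5,8])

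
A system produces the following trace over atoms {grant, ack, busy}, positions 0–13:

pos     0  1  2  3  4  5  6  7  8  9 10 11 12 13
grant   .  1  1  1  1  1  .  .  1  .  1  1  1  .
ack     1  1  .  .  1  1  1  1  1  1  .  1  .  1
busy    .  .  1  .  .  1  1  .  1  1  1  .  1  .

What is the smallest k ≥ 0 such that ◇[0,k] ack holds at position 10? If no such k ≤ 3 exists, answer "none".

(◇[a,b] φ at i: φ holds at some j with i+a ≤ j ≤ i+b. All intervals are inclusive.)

1

Scan j = 10,11,… for ack:
  j=10: fails
  j=11: holds
First hit at j=11, so smallest k = 11-10 = 1.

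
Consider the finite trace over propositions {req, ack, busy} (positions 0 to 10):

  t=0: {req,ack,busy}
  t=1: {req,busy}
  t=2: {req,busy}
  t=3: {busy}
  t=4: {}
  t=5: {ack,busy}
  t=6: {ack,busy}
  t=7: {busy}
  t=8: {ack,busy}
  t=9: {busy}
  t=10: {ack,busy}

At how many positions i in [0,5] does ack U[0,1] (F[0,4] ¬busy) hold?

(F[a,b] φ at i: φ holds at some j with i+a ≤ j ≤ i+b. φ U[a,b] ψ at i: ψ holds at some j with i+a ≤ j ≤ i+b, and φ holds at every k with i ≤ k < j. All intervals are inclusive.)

Evaluate at each i in [0,5]:
  i=0: ✓ (rhs at j=0)
  i=1: ✓ (rhs at j=1)
  i=2: ✓ (rhs at j=2)
  i=3: ✓ (rhs at j=3)
  i=4: ✓ (rhs at j=4)
  i=5: ✗ (no rhs in [5,6])
Positions where it holds: {0, 1, 2, 3, 4} → 5.

5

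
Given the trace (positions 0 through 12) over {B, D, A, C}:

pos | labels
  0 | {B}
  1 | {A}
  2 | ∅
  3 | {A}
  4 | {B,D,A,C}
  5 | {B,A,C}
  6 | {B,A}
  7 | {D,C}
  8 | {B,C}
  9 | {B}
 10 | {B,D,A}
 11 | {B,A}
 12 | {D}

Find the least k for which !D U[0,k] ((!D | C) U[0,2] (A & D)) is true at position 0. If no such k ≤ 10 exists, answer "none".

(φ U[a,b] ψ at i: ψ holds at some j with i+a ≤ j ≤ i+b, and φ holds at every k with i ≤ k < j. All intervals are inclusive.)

Need earliest j ≥ 0 with ((!D | C) U[0,2] (A & D)), and !D at every k in [0,j-1].
  j=0: rhs fails.
  j=1: rhs fails.
  j=2: rhs holds; lhs holds on [0,1]. k = 2.

2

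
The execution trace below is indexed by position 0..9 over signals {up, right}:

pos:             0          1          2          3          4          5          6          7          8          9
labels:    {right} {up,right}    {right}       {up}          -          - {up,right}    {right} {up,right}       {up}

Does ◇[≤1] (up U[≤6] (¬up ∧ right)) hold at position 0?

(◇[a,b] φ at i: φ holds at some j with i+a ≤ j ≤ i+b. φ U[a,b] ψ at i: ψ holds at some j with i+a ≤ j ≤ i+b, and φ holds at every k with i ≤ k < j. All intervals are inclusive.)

Holds

Check (up U[≤6] (¬up ∧ right)) at each j in [0,1]:
  j=0: holds
  j=1: holds
Found at j=0 → formula holds.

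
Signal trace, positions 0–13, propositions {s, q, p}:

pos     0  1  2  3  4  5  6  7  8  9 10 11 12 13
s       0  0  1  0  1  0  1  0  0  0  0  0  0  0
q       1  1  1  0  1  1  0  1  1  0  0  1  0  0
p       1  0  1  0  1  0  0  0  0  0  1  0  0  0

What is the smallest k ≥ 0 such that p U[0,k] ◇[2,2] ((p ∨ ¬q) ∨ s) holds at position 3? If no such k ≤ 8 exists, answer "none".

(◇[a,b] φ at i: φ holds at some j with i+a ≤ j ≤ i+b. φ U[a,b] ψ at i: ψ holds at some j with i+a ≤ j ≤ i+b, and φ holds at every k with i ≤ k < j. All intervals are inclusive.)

Need earliest j ≥ 3 with ◇[2,2] ((p ∨ ¬q) ∨ s), and p at every k in [3,j-1].
  j=3: rhs fails.
  j=4: rhs holds but lhs fails at k=3.
  j=5: rhs fails.
  j=6: rhs fails.
  j=7: rhs holds but lhs fails at k=3.
  j=8: rhs holds but lhs fails at k=3.
  j=9: rhs fails.
  j=10: rhs holds but lhs fails at k=3.
  j=11: rhs holds but lhs fails at k=3.
No witness within the range → none.

none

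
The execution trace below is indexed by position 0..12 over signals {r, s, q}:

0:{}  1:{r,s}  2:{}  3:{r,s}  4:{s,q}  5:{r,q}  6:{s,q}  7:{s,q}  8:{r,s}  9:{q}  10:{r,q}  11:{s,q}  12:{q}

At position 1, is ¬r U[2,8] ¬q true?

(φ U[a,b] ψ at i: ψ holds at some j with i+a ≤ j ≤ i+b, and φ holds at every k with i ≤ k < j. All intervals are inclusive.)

Does not hold

Need some j in [3,9] with ¬q, and ¬r at every k in [1,j-1].
  j=3: ¬q holds, but ¬r fails at k=1 → not this j.
  j=4: ¬q false.
  j=5: ¬q false.
  j=6: ¬q false.
  j=7: ¬q false.
  j=8: ¬q holds, but ¬r fails at k=1 → not this j.
  j=9: ¬q false.
No j in the window works → until fails.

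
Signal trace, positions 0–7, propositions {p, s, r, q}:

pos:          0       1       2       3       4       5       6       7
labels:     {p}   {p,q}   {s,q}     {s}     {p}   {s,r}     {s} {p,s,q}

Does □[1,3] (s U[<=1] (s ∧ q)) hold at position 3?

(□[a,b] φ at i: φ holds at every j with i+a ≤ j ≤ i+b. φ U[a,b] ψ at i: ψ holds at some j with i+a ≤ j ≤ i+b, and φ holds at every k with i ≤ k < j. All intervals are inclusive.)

False

Check (s U[<=1] (s ∧ q)) at every j in [4,6]:
  j=4: fails
  j=5: fails
  j=6: holds
Fails at j=4 → formula fails.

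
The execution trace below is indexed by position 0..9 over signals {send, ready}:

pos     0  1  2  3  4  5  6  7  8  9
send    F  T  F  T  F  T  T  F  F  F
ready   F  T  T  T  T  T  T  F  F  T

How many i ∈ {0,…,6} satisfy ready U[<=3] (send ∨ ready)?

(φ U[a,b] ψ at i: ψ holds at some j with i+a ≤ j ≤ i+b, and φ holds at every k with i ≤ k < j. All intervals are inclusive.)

6

Evaluate at each i in [0,6]:
  i=0: ✗ (lhs fails at k=0 before rhs at j=1)
  i=1: ✓ (rhs at j=1)
  i=2: ✓ (rhs at j=2)
  i=3: ✓ (rhs at j=3)
  i=4: ✓ (rhs at j=4)
  i=5: ✓ (rhs at j=5)
  i=6: ✓ (rhs at j=6)
Positions where it holds: {1, 2, 3, 4, 5, 6} → 6.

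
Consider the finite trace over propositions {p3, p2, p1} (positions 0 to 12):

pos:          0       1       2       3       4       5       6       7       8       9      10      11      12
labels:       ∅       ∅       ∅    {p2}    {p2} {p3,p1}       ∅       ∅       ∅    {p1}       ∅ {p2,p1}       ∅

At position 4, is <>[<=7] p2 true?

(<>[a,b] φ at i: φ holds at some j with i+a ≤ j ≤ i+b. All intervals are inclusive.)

Check p2 at each j in [4,11]:
  j=4: true
  j=5: false
  j=6: false
  j=7: false
  j=8: false
  j=9: false
  j=10: false
  j=11: true
Found at j=4 → formula holds.

Yes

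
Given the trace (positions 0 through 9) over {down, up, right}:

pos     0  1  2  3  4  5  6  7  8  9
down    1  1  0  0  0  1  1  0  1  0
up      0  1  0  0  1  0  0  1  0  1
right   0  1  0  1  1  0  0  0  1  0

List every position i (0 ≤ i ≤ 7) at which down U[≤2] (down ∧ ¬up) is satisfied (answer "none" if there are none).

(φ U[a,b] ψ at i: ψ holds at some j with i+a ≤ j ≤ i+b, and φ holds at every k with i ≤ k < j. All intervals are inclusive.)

0, 5, 6

Evaluate at each i in [0,7]:
  i=0: ✓ (rhs at j=0)
  i=1: ✗ (no rhs in [1,3])
  i=2: ✗ (no rhs in [2,4])
  i=3: ✗ (lhs fails at k=3 before rhs at j=5)
  i=4: ✗ (lhs fails at k=4 before rhs at j=5)
  i=5: ✓ (rhs at j=5)
  i=6: ✓ (rhs at j=6)
  i=7: ✗ (lhs fails at k=7 before rhs at j=8)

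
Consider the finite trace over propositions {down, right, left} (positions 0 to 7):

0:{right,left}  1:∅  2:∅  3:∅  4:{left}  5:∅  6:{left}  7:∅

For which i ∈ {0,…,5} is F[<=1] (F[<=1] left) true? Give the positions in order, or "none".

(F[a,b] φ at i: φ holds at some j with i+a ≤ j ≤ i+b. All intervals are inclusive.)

Evaluate at each i in [0,5]:
  i=0: ✓ (witness j=0)
  i=1: ✗ (none in [1,2])
  i=2: ✓ (witness j=3)
  i=3: ✓ (witness j=3)
  i=4: ✓ (witness j=4)
  i=5: ✓ (witness j=5)

0, 2, 3, 4, 5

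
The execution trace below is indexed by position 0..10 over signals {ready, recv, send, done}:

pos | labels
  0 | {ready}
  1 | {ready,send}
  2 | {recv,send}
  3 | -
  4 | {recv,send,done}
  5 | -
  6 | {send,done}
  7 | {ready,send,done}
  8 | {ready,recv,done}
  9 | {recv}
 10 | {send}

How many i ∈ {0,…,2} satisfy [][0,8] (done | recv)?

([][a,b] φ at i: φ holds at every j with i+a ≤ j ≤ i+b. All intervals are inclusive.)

Evaluate at each i in [0,2]:
  i=0: ✗ (fails at j=0)
  i=1: ✗ (fails at j=1)
  i=2: ✗ (fails at j=3)
Positions where it holds: {} → 0.

0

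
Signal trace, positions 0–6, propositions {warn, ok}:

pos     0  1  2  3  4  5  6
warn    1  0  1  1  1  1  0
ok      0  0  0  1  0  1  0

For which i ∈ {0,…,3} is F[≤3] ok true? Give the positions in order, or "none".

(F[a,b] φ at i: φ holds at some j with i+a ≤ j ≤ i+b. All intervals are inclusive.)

Evaluate at each i in [0,3]:
  i=0: ✓ (witness j=3)
  i=1: ✓ (witness j=3)
  i=2: ✓ (witness j=3)
  i=3: ✓ (witness j=3)

0, 1, 2, 3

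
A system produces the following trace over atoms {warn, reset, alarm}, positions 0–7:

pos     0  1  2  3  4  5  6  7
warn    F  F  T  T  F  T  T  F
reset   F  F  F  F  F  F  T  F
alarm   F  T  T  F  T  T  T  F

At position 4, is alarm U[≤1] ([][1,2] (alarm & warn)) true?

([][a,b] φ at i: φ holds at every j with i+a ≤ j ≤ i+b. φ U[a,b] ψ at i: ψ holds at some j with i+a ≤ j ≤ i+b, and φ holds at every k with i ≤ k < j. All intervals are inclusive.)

True

Need some j in [4,5] with [][1,2] (alarm & warn), and alarm at every k in [4,j-1].
  j=4: [][1,2] (alarm & warn) holds; no prefix to check → satisfied.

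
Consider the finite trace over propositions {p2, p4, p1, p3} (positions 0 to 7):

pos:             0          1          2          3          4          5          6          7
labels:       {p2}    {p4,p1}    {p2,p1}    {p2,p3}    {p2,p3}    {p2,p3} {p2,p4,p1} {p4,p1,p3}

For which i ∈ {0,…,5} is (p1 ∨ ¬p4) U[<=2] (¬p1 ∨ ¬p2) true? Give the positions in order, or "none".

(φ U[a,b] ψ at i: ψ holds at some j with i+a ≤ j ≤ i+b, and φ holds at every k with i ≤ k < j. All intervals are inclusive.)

Evaluate at each i in [0,5]:
  i=0: ✓ (rhs at j=0)
  i=1: ✓ (rhs at j=1)
  i=2: ✓ (rhs at j=3; lhs holds on [2,2])
  i=3: ✓ (rhs at j=3)
  i=4: ✓ (rhs at j=4)
  i=5: ✓ (rhs at j=5)

0, 1, 2, 3, 4, 5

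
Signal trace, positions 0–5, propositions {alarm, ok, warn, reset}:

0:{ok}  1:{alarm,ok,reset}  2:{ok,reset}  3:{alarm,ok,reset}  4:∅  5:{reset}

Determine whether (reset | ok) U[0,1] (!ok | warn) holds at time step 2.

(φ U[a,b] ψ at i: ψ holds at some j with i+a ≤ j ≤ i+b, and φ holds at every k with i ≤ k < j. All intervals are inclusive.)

Need some j in [2,3] with (!ok | warn), and (reset | ok) at every k in [2,j-1].
  j=2: (!ok | warn) false.
  j=3: (!ok | warn) false.
No j in the window works → until fails.

No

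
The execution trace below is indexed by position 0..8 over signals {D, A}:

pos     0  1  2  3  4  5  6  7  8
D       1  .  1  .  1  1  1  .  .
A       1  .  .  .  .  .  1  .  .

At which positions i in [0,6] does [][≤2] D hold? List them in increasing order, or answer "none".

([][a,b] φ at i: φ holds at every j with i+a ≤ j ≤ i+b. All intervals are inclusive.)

4

Evaluate at each i in [0,6]:
  i=0: ✗ (fails at j=1)
  i=1: ✗ (fails at j=1)
  i=2: ✗ (fails at j=3)
  i=3: ✗ (fails at j=3)
  i=4: ✓ (all of [4,6])
  i=5: ✗ (fails at j=7)
  i=6: ✗ (fails at j=7)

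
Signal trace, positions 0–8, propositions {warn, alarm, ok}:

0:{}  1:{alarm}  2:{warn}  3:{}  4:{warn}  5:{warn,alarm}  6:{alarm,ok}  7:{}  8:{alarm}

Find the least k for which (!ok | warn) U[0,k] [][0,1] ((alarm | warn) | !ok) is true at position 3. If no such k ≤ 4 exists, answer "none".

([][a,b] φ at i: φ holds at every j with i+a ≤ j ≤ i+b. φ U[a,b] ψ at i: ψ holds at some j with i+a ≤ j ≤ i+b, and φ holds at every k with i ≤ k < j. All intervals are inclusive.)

Need earliest j ≥ 3 with [][0,1] ((alarm | warn) | !ok), and (!ok | warn) at every k in [3,j-1].
  j=3: rhs holds (empty prefix). k = 0.

0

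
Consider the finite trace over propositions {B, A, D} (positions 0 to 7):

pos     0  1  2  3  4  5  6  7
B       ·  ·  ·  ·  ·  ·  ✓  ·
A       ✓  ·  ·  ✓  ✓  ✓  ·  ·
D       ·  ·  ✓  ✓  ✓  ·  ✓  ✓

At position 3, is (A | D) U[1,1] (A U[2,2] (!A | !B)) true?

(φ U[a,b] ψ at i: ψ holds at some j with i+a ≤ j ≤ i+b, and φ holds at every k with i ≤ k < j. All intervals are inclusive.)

Holds

Need some j in [4,4] with (A U[2,2] (!A | !B)), and (A | D) at every k in [3,j-1].
  j=4: (A U[2,2] (!A | !B)) holds; (A | D) holds at every k in [3,3] → satisfied.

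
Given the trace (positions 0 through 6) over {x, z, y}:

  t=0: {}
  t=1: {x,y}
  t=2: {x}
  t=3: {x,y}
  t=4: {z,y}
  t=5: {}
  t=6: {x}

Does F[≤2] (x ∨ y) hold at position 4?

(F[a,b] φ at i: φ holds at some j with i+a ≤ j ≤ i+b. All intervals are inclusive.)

True

Check (x ∨ y) at each j in [4,6]:
  j=4: true
  j=5: false
  j=6: true
Found at j=4 → formula holds.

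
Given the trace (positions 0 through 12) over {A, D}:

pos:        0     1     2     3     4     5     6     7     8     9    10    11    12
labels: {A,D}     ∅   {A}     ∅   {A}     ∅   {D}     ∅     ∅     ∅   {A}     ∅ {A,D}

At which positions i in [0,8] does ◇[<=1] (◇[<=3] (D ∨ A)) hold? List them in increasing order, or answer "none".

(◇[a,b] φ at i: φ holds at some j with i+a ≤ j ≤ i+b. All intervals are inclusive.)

0, 1, 2, 3, 4, 5, 6, 7, 8

Evaluate at each i in [0,8]:
  i=0: ✓ (witness j=0)
  i=1: ✓ (witness j=1)
  i=2: ✓ (witness j=2)
  i=3: ✓ (witness j=3)
  i=4: ✓ (witness j=4)
  i=5: ✓ (witness j=5)
  i=6: ✓ (witness j=6)
  i=7: ✓ (witness j=7)
  i=8: ✓ (witness j=8)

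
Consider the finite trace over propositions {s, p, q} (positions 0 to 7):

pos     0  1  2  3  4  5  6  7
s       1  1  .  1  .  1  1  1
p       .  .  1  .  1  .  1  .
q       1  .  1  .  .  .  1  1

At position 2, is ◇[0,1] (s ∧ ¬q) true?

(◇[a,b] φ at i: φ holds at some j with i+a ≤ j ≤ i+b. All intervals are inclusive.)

Yes

Check (s ∧ ¬q) at each j in [2,3]:
  j=2: false
  j=3: true
Found at j=3 → formula holds.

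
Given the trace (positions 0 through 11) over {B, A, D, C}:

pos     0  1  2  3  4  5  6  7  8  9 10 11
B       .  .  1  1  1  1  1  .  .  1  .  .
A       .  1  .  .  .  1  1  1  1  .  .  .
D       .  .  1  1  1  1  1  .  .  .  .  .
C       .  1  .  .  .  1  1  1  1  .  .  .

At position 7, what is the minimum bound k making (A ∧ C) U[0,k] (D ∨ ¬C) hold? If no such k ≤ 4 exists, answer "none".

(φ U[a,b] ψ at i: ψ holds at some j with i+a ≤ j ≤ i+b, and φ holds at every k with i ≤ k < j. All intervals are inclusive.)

Need earliest j ≥ 7 with (D ∨ ¬C), and (A ∧ C) at every k in [7,j-1].
  j=7: rhs fails.
  j=8: rhs fails.
  j=9: rhs holds; lhs holds on [7,8]. k = 2.

2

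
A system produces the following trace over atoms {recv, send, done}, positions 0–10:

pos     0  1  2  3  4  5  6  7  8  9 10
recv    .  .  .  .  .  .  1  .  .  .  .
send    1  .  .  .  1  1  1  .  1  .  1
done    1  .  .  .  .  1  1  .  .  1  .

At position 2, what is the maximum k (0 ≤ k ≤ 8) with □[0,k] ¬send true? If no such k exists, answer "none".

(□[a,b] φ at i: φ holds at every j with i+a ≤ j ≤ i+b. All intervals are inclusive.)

1

¬send must hold from j=2 onward; find where it first fails.
  j=2: holds
  j=3: holds
  j=4: fails
Holds on [2,3], so largest k = 1.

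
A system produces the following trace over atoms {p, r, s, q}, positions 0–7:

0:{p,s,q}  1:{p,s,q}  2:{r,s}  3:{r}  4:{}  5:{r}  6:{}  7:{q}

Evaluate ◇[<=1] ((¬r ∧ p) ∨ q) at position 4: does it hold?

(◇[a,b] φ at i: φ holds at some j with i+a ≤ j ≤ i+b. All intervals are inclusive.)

Check ((¬r ∧ p) ∨ q) at each j in [4,5]:
  j=4: false
  j=5: false
No position in the window satisfies it → formula fails.

Does not hold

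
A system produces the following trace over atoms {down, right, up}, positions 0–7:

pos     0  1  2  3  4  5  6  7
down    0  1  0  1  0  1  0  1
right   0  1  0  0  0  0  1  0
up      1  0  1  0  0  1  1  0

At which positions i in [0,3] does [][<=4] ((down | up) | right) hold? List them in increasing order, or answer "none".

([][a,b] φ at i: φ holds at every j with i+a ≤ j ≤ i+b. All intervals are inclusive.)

none

Evaluate at each i in [0,3]:
  i=0: ✗ (fails at j=4)
  i=1: ✗ (fails at j=4)
  i=2: ✗ (fails at j=4)
  i=3: ✗ (fails at j=4)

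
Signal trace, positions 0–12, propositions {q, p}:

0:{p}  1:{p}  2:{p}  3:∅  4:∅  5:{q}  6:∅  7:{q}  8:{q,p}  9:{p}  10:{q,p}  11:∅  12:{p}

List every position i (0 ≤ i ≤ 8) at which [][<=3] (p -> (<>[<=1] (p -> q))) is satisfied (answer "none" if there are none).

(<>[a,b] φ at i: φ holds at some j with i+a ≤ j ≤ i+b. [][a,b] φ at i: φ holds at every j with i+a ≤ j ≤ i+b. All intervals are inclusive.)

Evaluate at each i in [0,8]:
  i=0: ✗ (fails at j=0)
  i=1: ✗ (fails at j=1)
  i=2: ✓ (all of [2,5])
  i=3: ✓ (all of [3,6])
  i=4: ✓ (all of [4,7])
  i=5: ✓ (all of [5,8])
  i=6: ✓ (all of [6,9])
  i=7: ✓ (all of [7,10])
  i=8: ✓ (all of [8,11])

2, 3, 4, 5, 6, 7, 8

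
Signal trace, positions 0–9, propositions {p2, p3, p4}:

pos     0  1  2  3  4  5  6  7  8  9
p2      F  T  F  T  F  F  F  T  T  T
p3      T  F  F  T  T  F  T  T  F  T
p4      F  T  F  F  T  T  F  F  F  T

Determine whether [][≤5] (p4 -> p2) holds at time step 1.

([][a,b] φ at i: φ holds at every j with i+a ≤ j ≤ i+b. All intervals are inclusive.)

Check (p4 -> p2) at every j in [1,6]:
  j=1: antecedent true; consequent true → ✓
  j=2: antecedent false → ✓
  j=3: antecedent false → ✓
  j=4: antecedent true; consequent false → ✗
  j=5: antecedent true; consequent false → ✗
  j=6: antecedent false → ✓
Fails at j=4 → formula fails.

No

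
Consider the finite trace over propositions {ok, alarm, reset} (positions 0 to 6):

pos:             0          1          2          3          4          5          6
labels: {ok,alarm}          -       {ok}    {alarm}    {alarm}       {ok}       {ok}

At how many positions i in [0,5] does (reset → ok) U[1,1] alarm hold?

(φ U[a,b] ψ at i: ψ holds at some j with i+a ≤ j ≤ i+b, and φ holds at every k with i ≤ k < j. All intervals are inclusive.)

Evaluate at each i in [0,5]:
  i=0: ✗ (no rhs in [1,1])
  i=1: ✗ (no rhs in [2,2])
  i=2: ✓ (rhs at j=3; lhs holds on [2,2])
  i=3: ✓ (rhs at j=4; lhs holds on [3,3])
  i=4: ✗ (no rhs in [5,5])
  i=5: ✗ (no rhs in [6,6])
Positions where it holds: {2, 3} → 2.

2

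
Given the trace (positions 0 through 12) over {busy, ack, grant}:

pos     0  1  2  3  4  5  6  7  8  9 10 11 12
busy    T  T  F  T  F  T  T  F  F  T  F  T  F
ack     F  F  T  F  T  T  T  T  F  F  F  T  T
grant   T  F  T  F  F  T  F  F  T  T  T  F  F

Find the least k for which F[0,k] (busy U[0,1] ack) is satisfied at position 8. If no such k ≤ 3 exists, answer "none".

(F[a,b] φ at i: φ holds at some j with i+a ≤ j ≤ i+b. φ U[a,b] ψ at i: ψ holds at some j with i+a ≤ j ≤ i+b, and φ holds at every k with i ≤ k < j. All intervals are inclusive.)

Scan j = 8,9,… for (busy U[0,1] ack):
  j=8: fails
  j=9: fails
  j=10: fails
  j=11: holds
First hit at j=11, so smallest k = 11-8 = 3.

3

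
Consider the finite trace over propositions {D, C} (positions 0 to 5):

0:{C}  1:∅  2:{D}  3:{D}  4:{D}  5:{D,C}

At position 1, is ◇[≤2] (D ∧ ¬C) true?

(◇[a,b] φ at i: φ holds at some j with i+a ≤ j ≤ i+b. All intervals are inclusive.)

Yes

Check (D ∧ ¬C) at each j in [1,3]:
  j=1: false
  j=2: true
  j=3: true
Found at j=2 → formula holds.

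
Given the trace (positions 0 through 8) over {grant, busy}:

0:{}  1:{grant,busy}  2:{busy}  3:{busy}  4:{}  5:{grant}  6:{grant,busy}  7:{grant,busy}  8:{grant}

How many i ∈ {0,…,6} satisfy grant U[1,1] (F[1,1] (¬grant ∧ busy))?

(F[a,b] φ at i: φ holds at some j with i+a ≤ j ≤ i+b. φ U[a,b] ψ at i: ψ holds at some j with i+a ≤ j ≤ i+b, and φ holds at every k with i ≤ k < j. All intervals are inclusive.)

Evaluate at each i in [0,6]:
  i=0: ✗ (lhs fails at k=0 before rhs at j=1)
  i=1: ✓ (rhs at j=2; lhs holds on [1,1])
  i=2: ✗ (no rhs in [3,3])
  i=3: ✗ (no rhs in [4,4])
  i=4: ✗ (no rhs in [5,5])
  i=5: ✗ (no rhs in [6,6])
  i=6: ✗ (no rhs in [7,7])
Positions where it holds: {1} → 1.

1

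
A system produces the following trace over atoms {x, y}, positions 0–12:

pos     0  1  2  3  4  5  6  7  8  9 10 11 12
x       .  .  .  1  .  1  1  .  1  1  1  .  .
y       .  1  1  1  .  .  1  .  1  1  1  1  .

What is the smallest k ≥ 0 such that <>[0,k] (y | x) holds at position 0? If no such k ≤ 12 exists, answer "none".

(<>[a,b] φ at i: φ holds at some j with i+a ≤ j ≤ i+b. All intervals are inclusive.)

Scan j = 0,1,… for (y | x):
  j=0: fails
  j=1: holds
First hit at j=1, so smallest k = 1-0 = 1.

1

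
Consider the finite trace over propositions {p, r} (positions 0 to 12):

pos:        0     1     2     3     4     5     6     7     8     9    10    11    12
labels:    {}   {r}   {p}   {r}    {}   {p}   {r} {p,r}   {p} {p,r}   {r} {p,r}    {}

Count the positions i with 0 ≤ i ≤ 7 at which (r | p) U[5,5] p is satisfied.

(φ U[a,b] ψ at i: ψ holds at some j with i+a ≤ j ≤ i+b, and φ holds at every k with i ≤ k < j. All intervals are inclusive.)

1

Evaluate at each i in [0,7]:
  i=0: ✗ (lhs fails at k=0 before rhs at j=5)
  i=1: ✗ (no rhs in [6,6])
  i=2: ✗ (lhs fails at k=4 before rhs at j=7)
  i=3: ✗ (lhs fails at k=4 before rhs at j=8)
  i=4: ✗ (lhs fails at k=4 before rhs at j=9)
  i=5: ✗ (no rhs in [10,10])
  i=6: ✓ (rhs at j=11; lhs holds on [6,10])
  i=7: ✗ (no rhs in [12,12])
Positions where it holds: {6} → 1.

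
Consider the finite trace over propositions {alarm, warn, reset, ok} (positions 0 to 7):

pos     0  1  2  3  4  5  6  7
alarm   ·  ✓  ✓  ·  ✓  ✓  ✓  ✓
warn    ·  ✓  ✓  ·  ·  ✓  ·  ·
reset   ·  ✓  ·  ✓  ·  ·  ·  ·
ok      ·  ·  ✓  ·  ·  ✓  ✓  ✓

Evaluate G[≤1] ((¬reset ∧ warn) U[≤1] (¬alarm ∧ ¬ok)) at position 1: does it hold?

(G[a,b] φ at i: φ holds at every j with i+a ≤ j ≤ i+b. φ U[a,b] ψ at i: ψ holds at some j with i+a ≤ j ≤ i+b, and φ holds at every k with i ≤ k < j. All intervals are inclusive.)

Check ((¬reset ∧ warn) U[≤1] (¬alarm ∧ ¬ok)) at every j in [1,2]:
  j=1: fails
  j=2: holds
Fails at j=1 → formula fails.

False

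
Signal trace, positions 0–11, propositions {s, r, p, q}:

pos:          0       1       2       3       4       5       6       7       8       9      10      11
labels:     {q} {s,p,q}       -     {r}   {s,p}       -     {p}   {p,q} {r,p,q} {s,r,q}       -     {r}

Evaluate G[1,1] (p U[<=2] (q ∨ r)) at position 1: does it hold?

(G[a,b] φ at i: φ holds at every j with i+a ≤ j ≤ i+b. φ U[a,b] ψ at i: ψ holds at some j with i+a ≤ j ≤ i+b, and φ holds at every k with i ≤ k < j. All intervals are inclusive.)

Check (p U[<=2] (q ∨ r)) at every j in [2,2]:
  j=2: fails
Fails at j=2 → formula fails.

False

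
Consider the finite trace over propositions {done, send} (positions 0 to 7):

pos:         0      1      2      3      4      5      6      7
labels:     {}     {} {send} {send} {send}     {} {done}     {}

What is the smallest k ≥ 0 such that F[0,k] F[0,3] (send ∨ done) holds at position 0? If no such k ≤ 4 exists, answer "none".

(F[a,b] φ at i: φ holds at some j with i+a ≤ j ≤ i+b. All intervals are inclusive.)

0

Scan j = 0,1,… for F[0,3] (send ∨ done):
  j=0: holds
First hit at j=0, so smallest k = 0-0 = 0.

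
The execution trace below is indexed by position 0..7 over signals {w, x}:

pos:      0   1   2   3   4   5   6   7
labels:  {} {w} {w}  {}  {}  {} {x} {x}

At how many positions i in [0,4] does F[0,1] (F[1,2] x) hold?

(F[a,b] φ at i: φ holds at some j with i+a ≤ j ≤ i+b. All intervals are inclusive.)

Evaluate at each i in [0,4]:
  i=0: ✗ (none in [0,1])
  i=1: ✗ (none in [1,2])
  i=2: ✗ (none in [2,3])
  i=3: ✓ (witness j=4)
  i=4: ✓ (witness j=4)
Positions where it holds: {3, 4} → 2.

2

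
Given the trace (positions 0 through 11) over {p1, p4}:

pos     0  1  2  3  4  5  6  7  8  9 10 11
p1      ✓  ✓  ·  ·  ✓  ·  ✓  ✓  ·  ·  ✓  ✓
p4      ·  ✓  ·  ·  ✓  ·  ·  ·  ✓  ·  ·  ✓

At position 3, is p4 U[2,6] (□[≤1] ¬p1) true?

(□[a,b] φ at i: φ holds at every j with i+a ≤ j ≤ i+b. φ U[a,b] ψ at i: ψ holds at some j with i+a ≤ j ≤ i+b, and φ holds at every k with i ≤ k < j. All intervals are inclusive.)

Need some j in [5,9] with □[≤1] ¬p1, and p4 at every k in [3,j-1].
  j=5: □[≤1] ¬p1 — fails at 6.
  j=6: □[≤1] ¬p1 — fails at 6.
  j=7: □[≤1] ¬p1 — fails at 7.
  j=8: □[≤1] ¬p1 holds, but p4 fails at k=3 → not this j.
  j=9: □[≤1] ¬p1 — fails at 10.
No j in the window works → until fails.

False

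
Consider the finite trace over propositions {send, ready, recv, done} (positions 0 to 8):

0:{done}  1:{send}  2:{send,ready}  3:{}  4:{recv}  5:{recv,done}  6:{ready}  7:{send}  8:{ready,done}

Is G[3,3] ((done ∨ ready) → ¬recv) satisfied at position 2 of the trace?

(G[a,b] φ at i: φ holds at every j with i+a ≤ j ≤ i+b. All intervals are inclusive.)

Check ((done ∨ ready) → ¬recv) at every j in [5,5]:
  j=5: antecedent true; consequent false → ✗
Fails at j=5 → formula fails.

False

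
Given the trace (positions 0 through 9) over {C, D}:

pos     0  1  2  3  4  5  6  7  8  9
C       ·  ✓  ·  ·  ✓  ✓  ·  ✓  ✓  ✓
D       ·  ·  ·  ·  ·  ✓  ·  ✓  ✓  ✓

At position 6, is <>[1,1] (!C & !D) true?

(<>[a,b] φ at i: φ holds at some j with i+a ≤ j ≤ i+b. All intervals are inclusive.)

Check (!C & !D) at each j in [7,7]:
  j=7: false
No position in the window satisfies it → formula fails.

No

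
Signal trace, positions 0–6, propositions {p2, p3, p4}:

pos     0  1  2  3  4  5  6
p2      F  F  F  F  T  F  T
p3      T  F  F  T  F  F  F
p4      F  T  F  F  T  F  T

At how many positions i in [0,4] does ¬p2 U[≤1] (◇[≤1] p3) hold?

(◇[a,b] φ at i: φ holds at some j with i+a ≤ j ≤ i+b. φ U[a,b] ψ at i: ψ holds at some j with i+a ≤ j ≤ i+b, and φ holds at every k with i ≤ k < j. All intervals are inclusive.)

Evaluate at each i in [0,4]:
  i=0: ✓ (rhs at j=0)
  i=1: ✓ (rhs at j=2; lhs holds on [1,1])
  i=2: ✓ (rhs at j=2)
  i=3: ✓ (rhs at j=3)
  i=4: ✗ (no rhs in [4,5])
Positions where it holds: {0, 1, 2, 3} → 4.

4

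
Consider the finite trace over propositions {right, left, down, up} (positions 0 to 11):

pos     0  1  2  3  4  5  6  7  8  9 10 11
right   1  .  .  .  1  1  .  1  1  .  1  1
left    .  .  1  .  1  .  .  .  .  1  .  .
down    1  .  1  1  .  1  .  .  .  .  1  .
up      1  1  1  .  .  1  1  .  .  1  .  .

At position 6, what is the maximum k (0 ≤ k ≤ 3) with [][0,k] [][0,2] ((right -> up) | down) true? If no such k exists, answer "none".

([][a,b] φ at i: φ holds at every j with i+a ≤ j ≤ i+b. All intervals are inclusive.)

[][0,2] ((right -> up) | down) must hold from j=6 onward; find where it first fails.
  j=6: fails → no k works.

none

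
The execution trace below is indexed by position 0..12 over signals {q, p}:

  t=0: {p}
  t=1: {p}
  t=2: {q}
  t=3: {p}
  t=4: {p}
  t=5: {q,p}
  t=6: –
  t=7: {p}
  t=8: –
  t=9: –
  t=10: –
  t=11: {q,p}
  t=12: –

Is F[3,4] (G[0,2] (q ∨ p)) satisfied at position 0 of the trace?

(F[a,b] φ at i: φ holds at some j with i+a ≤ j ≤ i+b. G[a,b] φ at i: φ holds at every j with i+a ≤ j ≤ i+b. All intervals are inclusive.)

Check G[0,2] (q ∨ p) at each j in [3,4]:
  j=3: holds on [3,5]
  j=4: fails at 6
Found at j=3 → formula holds.

True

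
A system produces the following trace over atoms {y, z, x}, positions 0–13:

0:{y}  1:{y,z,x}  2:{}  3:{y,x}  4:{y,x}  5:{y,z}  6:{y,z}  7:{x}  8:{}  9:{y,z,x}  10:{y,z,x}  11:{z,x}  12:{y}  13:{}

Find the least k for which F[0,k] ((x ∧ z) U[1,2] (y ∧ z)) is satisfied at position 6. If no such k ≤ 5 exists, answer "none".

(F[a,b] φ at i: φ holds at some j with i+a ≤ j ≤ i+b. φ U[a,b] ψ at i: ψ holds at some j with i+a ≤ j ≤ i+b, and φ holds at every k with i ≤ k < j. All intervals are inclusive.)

3

Scan j = 6,7,… for ((x ∧ z) U[1,2] (y ∧ z)):
  j=6: fails
  j=7: fails
  j=8: fails
  j=9: holds
First hit at j=9, so smallest k = 9-6 = 3.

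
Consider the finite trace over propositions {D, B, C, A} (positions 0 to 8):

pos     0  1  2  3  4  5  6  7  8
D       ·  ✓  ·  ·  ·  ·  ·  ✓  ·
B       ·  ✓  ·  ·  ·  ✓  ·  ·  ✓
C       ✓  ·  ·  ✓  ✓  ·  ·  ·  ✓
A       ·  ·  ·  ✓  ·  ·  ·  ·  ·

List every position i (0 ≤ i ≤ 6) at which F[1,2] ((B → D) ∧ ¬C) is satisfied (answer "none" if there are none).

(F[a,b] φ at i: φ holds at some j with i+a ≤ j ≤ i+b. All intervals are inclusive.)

Evaluate at each i in [0,6]:
  i=0: ✓ (witness j=1)
  i=1: ✓ (witness j=2)
  i=2: ✗ (none in [3,4])
  i=3: ✗ (none in [4,5])
  i=4: ✓ (witness j=6)
  i=5: ✓ (witness j=6)
  i=6: ✓ (witness j=7)

0, 1, 4, 5, 6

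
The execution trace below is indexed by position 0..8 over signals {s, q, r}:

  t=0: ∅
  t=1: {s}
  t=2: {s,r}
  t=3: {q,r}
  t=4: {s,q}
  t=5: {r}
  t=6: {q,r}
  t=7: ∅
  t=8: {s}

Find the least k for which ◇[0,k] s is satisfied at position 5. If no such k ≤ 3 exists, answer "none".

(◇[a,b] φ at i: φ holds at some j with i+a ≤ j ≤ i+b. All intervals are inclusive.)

Scan j = 5,6,… for s:
  j=5: fails
  j=6: fails
  j=7: fails
  j=8: holds
First hit at j=8, so smallest k = 8-5 = 3.

3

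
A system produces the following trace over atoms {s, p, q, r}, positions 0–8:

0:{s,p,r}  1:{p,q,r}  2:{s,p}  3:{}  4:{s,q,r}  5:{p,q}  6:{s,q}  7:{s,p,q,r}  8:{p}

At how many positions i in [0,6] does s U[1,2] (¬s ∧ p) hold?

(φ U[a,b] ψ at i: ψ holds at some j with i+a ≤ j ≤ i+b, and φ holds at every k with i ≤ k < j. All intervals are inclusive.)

Evaluate at each i in [0,6]:
  i=0: ✓ (rhs at j=1; lhs holds on [0,0])
  i=1: ✗ (no rhs in [2,3])
  i=2: ✗ (no rhs in [3,4])
  i=3: ✗ (lhs fails at k=3 before rhs at j=5)
  i=4: ✓ (rhs at j=5; lhs holds on [4,4])
  i=5: ✗ (no rhs in [6,7])
  i=6: ✓ (rhs at j=8; lhs holds on [6,7])
Positions where it holds: {0, 4, 6} → 3.

3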